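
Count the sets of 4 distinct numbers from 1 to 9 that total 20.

4 distinct digits from 1–9 sum between 10 and 30.

12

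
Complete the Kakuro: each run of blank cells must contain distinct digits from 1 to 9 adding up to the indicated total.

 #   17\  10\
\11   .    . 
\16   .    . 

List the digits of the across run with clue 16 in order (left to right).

16 in 2 cells must be {7,9}; 17 in 2 cells must be {8,9}.
The 16 across and the 17 down share only 9, so R2C1 = 9.
R2C2 = 16 − 9 = 7 completes the 16 across.
R1C1 = 17 − 9 = 8 completes the 17 down.
R1C2 = 11 − 8 = 3 completes the 11 across.

9 7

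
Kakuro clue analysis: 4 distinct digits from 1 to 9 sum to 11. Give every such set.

{1,2,3,5}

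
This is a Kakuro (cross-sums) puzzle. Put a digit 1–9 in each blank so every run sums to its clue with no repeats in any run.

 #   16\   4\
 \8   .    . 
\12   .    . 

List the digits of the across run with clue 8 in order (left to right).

16 in 2 cells must be {7,9}; 4 in 2 cells must be {1,3}.
The 8 across and the 16 down share only 7, so R1C1 = 7.
R1C2 = 8 − 7 = 1 completes the 8 across.
R2C1 = 16 − 7 = 9 completes the 16 down.
R2C2 = 12 − 9 = 3 completes the 12 across.

7 1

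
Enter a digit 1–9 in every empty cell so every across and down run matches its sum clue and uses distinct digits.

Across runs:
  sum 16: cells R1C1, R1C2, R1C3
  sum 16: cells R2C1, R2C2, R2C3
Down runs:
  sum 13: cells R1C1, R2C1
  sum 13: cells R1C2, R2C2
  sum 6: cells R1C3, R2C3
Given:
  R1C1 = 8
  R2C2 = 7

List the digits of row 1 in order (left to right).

8 6 2

R1C2 = 13 − 7 = 6 completes the 13 down.
R1C3 = 16 − 14 = 2 completes the 16 across.
R2C1 = 13 − 8 = 5 completes the 13 down.
R2C3 = 16 − 12 = 4 completes the 16 across.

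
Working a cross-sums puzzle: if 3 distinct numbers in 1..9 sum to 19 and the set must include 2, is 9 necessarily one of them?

The only way to make 19 from 3 distinct digits under that restriction is {2,8,9}, which contains 9.

Yes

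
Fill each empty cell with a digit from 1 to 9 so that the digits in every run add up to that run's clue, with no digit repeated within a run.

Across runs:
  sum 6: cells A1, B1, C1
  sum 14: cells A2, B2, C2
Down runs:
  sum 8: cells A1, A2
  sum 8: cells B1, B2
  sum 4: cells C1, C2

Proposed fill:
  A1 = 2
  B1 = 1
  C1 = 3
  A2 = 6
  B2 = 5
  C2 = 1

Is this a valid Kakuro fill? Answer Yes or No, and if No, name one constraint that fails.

No — the down run B1–B2 sums to 6, not 8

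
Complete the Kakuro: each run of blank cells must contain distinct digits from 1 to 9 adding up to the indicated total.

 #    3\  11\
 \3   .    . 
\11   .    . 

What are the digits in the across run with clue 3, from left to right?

1 2

3 in 2 cells must be {1,2}.
The 3 across and the 11 down share only 2, so R1C2 = 2.
The 11 across and the 3 down share only 2, so R2C1 = 2.
R2C2 = 11 − 2 = 9 completes the 11 across.
R1C1 = 3 − 2 = 1 completes the 3 across.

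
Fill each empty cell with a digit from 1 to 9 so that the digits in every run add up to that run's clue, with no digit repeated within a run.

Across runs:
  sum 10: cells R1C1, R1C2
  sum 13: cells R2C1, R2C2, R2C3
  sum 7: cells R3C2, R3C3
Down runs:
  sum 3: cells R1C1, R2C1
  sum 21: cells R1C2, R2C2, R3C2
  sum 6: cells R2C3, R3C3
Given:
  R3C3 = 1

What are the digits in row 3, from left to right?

6 1

3 in 2 cells must be {1,2}.
R2C3 = 6 − 1 = 5 completes the 6 down.
R3C2 = 7 − 1 = 6 completes the 7 across.
R2C2 = 7: the only remaining digit allowed by both the 13 across and the 21 down.
R1C2 = 21 − 13 = 8 completes the 21 down.
R2C1 = 13 − 12 = 1 completes the 13 across.
R1C1 = 10 − 8 = 2 completes the 10 across.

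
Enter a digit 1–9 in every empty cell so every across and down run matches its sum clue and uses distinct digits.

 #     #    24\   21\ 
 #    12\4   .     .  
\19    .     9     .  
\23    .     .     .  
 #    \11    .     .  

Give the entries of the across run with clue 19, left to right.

3, 9, 7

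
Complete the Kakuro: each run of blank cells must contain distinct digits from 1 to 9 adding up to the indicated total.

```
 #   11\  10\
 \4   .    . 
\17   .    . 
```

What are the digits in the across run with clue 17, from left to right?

8, 9

4 in 2 cells must be {1,3}; 17 in 2 cells must be {8,9}.
The 4 across and the 11 down share only 3, so R1C1 = 3.
R1C2 = 4 − 3 = 1 completes the 4 across.
R2C1 = 11 − 3 = 8 completes the 11 down.
R2C2 = 17 − 8 = 9 completes the 17 across.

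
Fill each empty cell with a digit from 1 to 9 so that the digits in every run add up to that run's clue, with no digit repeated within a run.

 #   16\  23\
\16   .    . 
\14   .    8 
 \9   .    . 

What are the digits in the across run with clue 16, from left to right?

7, 9

16 in 2 cells must be {7,9}; 23 in 3 cells must be {6,8,9}.
R1C2 = 9: the only remaining digit allowed by both the 16 across and the 23 down.
R2C1 = 14 − 8 = 6 completes the 14 across.
R3C2 = 23 − 17 = 6 completes the 23 down.
R1C1 = 16 − 9 = 7 completes the 16 across.
R3C1 = 9 − 6 = 3 completes the 9 across.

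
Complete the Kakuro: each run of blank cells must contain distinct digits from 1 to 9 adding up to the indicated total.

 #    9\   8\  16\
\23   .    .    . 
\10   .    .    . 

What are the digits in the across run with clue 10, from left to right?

1 2 7

23 in 3 cells must be {6,8,9}; 16 in 2 cells must be {7,9}.
The 23 across and the 8 down share only 6, so R1C2 = 6.
Given what's placed, R1C3 must be 9 to fit the 23 across and 16 down.
R2C2 = 8 − 6 = 2 completes the 8 down.
R2C3 = 16 − 9 = 7 completes the 16 down.
R1C1 = 23 − 15 = 8 completes the 23 across.
R2C1 = 10 − 9 = 1 completes the 10 across.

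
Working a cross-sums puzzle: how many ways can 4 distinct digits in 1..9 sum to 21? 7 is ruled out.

6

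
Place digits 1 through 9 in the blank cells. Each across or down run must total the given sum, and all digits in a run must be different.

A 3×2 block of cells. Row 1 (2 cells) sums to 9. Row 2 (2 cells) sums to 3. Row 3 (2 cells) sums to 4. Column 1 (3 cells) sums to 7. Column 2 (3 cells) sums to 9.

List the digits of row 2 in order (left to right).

2 1

3 in 2 cells must be {1,2}; 4 in 2 cells must be {1,3}; 7 in 3 cells must be {1,2,4}.
The 4 across and the 7 down share only 1, so (3,1) = 1.
(3,2) = 4 − 1 = 3 completes the 4 across.
Given what's placed, (2,1) must be 2 to fit the 3 across and 7 down.
(2,2) = 3 − 2 = 1 completes the 3 across.
(1,1) = 7 − 3 = 4 completes the 7 down.
(1,2) = 9 − 4 = 5 completes the 9 across.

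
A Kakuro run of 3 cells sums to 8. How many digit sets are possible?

3 distinct digits from 1–9 sum between 6 and 24.
Enumerating: {1,2,5}, {1,3,4}.

2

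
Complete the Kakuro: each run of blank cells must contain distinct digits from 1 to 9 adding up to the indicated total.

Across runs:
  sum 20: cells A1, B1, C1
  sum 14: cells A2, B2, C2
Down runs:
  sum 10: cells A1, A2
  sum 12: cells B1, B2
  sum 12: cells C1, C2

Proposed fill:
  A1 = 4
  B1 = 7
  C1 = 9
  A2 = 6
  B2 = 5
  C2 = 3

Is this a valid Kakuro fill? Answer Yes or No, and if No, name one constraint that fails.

Across: 4+7+9=20; 6+5+3=14. Down: 4+6=10; 7+5=12; 9+3=12. No digit repeats within any run.

Yes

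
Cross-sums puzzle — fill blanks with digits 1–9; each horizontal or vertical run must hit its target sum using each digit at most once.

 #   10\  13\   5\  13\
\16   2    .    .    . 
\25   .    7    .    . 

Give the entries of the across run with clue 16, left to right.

R1C2 = 13 − 7 = 6 completes the 13 down.
R2C1 = 10 − 2 = 8 completes the 10 down.
Nothing is forced directly, so branch on R2C3, whose candidates are 1 or 4. If R2C3 = 1: then R1C3 would have to be in {1,3,5,7} for the 16 across but in {4} for the 5 down — contradiction. So R2C3 = 4.
R1C3 = 5 − 4 = 1 completes the 5 down.
R1C4 = 16 − 9 = 7 completes the 16 across.
R2C4 = 25 − 19 = 6 completes the 25 across.

2 6 1 7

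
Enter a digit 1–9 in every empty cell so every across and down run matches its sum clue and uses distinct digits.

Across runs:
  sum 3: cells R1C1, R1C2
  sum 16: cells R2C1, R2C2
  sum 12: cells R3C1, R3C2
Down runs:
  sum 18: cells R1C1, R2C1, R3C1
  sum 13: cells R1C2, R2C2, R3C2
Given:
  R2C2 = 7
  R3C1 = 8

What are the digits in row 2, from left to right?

9 7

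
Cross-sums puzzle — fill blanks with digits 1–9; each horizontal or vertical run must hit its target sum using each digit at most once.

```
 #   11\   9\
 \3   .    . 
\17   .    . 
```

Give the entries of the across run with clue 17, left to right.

9, 8

3 in 2 cells must be {1,2}; 17 in 2 cells must be {8,9}.
The 3 across and the 11 down share only 2, so R1C1 = 2.
R1C2 = 3 − 2 = 1 completes the 3 across.
R2C1 = 11 − 2 = 9 completes the 11 down.
R2C2 = 17 − 9 = 8 completes the 17 across.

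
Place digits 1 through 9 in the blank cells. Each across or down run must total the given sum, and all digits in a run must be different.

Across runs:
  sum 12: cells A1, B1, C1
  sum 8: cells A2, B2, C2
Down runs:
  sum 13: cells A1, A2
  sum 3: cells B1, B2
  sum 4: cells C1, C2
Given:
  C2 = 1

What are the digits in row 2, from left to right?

5 2 1

3 in 2 cells must be {1,2}; 4 in 2 cells must be {1,3}.
C1 = 4 − 1 = 3 completes the 4 down.
Given what's placed, B2 must be 2 to fit the 8 across and 3 down.
B1 = 3 − 2 = 1 completes the 3 down.
A2 = 8 − 3 = 5 completes the 8 across.
A1 = 12 − 4 = 8 completes the 12 across.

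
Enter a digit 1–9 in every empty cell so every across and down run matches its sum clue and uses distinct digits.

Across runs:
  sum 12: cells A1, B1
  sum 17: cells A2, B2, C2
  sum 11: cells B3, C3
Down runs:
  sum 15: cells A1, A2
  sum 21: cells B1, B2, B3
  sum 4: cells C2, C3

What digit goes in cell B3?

8

4 in 2 cells must be {1,3}.
The 11 across and the 4 down share only 3, so C3 = 3.
C2 = 4 − 3 = 1 completes the 4 down.
B3 = 11 − 3 = 8 completes the 11 across.
No cell is forced outright now. A2 can only be 7 or 9 (the digits allowed by both its 17 across and its 15 down). If A2 = 9: then A1 would have to be in {3,4,5,7,8,9} for the 12 across but in {6} for the 15 down — contradiction. So A2 = 7.
A1 = 15 − 7 = 8 completes the 15 down.
B1 = 12 − 8 = 4 completes the 12 across.
B2 = 17 − 8 = 9 completes the 17 across.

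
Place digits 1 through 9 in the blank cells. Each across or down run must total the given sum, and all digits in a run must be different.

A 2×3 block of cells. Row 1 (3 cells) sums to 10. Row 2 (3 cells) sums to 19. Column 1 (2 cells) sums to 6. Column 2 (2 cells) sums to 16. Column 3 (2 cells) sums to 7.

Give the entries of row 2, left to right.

4 9 6

16 in 2 cells must be {7,9}.
The 10 across and the 16 down share only 7, so (1,2) = 7.
(2,2) = 16 − 7 = 9 completes the 16 down.
Nothing is forced directly, so branch on (2,1), whose candidates are 2 or 4. If (2,1) = 2: then (1,1) would have to be in {1,2} for the 10 across but in {4} for the 6 down — contradiction. So (2,1) = 4.
(1,1) = 6 − 4 = 2 completes the 6 down.
(1,3) = 10 − 9 = 1 completes the 10 across.
(2,3) = 19 − 13 = 6 completes the 19 across.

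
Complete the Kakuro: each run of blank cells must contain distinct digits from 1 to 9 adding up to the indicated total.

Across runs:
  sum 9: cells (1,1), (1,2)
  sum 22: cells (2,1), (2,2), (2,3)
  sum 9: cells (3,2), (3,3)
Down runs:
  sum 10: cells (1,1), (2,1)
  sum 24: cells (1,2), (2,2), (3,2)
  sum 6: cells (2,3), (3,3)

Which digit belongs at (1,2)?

7

24 in 3 cells must be {7,8,9}.
The 22 across and the 6 down share only 5, so (2,3) = 5.
(3,3) = 6 − 5 = 1 completes the 6 down.
(3,2) = 9 − 1 = 8 completes the 9 across.
(1,2) = 7: the only remaining digit allowed by both the 9 across and the 24 down.
(2,2) = 24 − 15 = 9 completes the 24 down.
(1,1) = 9 − 7 = 2 completes the 9 across.
(2,1) = 22 − 14 = 8 completes the 22 across.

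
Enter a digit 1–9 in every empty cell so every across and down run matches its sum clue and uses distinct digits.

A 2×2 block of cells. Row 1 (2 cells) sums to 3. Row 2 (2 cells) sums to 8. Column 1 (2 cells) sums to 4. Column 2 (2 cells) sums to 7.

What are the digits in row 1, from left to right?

1 2

3 in 2 cells must be {1,2}; 4 in 2 cells must be {1,3}.
The 3 across and the 4 down share only 1, so (1,1) = 1.
(1,2) = 3 − 1 = 2 completes the 3 across.
(2,1) = 4 − 1 = 3 completes the 4 down.
(2,2) = 8 − 3 = 5 completes the 8 across.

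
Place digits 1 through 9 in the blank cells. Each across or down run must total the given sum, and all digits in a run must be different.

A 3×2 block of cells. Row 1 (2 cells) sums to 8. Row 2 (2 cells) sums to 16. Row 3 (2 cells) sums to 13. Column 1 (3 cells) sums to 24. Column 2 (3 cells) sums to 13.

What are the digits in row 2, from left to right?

16 in 2 cells must be {7,9}; 24 in 3 cells must be {7,8,9}.
The 8 across and the 24 down share only 7, so (1,1) = 7.
(1,2) = 8 − 7 = 1 completes the 8 across.
Given what's placed, (2,1) must be 9 to fit the 16 across and 24 down.
(2,2) = 16 − 9 = 7 completes the 16 across.
(3,1) = 24 − 16 = 8 completes the 24 down.
(3,2) = 13 − 8 = 5 completes the 13 across.

9 7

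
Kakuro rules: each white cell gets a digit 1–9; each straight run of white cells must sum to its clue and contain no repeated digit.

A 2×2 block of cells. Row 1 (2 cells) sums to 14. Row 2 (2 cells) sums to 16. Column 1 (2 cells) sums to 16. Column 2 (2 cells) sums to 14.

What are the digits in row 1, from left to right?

16 in 2 cells must be {7,9}.
The 14 across and the 16 down share only 9, so (1,1) = 9.
(1,2) = 14 − 9 = 5 completes the 14 across.
(2,1) = 16 − 9 = 7 completes the 16 down.
(2,2) = 16 − 7 = 9 completes the 16 across.

9 5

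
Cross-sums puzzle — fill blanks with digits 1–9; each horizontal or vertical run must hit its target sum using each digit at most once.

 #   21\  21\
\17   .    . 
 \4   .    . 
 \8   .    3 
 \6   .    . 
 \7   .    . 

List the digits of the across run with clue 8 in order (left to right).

5 3

17 in 2 cells must be {8,9}; 4 in 2 cells must be {1,3}.
R2C2 = 1: the only remaining digit allowed by both the 4 across and the 21 down.
R3C1 = 8 − 3 = 5 completes the 8 across.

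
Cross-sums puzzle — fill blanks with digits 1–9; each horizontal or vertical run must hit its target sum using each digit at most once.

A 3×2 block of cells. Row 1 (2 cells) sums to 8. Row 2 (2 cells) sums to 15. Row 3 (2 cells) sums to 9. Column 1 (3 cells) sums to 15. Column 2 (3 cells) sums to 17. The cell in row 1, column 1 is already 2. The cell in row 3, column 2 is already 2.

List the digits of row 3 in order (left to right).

7 2

(1,2) = 8 − 2 = 6 completes the 8 across.
(2,2) = 17 − 8 = 9 completes the 17 down.
(3,1) = 9 − 2 = 7 completes the 9 across.
(2,1) = 15 − 9 = 6 completes the 15 across.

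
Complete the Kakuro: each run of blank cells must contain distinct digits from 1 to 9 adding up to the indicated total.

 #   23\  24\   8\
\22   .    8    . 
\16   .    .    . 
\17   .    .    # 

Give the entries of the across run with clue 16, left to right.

6 7 3

17 in 2 cells must be {8,9}; 23 in 3 cells must be {6,8,9}; 24 in 3 cells must be {7,8,9}.
R1C1 = 9: the only remaining digit allowed by both the 22 across and the 23 down.
R1C3 = 22 − 17 = 5 completes the 22 across.
R2C3 = 8 − 5 = 3 completes the 8 down.
R3C1 = 8: the only remaining digit allowed by both the 17 across and the 23 down.
R3C2 = 17 − 8 = 9 completes the 17 across.
R2C1 = 23 − 17 = 6 completes the 23 down.
R2C2 = 16 − 9 = 7 completes the 16 across.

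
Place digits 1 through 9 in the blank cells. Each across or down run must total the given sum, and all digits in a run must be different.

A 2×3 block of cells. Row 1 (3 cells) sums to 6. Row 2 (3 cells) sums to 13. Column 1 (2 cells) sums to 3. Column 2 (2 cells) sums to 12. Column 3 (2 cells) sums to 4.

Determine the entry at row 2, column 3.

3

6 in 3 cells must be {1,2,3}; 3 in 2 cells must be {1,2}; 4 in 2 cells must be {1,3}.
The 6 across and the 12 down share only 3, so (1,2) = 3.
Given what's placed, (1,3) must be 1 to fit the 6 across and 4 down.
(2,2) = 12 − 3 = 9 completes the 12 down.
(2,3) = 4 − 1 = 3 completes the 4 down.
(1,1) = 6 − 4 = 2 completes the 6 across.
(2,1) = 13 − 12 = 1 completes the 13 across.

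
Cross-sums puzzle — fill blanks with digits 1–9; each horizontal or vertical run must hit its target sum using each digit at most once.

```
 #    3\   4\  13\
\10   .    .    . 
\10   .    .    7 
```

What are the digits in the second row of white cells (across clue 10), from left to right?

2, 1, 7

3 in 2 cells must be {1,2}; 4 in 2 cells must be {1,3}.
R1C3 = 13 − 7 = 6 completes the 13 down.
Given what's placed, R2C2 must be 1 to fit the 10 across and 4 down.
Given what's placed, R1C1 must be 1 to fit the 10 across and 3 down.
R1C2 = 10 − 7 = 3 completes the 10 across.
R2C1 = 10 − 8 = 2 completes the 10 across.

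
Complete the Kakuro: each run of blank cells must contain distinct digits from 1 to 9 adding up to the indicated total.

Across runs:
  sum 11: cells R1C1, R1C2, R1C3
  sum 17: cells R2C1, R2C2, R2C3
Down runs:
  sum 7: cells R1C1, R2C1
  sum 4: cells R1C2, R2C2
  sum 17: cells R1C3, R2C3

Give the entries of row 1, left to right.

4 in 2 cells must be {1,3}; 17 in 2 cells must be {8,9}.
The 11 across and the 17 down share only 8, so R1C3 = 8.
R2C3 = 17 − 8 = 9 completes the 17 down.
Given what's placed, R1C2 must be 1 to fit the 11 across and 4 down.
R2C2 = 4 − 1 = 3 completes the 4 down.
R1C1 = 11 − 9 = 2 completes the 11 across.
R2C1 = 17 − 12 = 5 completes the 17 across.

2 1 8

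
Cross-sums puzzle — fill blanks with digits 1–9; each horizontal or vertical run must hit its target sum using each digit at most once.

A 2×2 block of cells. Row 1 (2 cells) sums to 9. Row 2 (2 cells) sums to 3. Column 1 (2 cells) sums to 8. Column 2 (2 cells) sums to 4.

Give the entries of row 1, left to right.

6 3

3 in 2 cells must be {1,2}; 4 in 2 cells must be {1,3}.
The 3 across and the 4 down share only 1, so (2,2) = 1.
(1,2) = 4 − 1 = 3 completes the 4 down.
(2,1) = 3 − 1 = 2 completes the 3 across.
(1,1) = 9 − 3 = 6 completes the 9 across.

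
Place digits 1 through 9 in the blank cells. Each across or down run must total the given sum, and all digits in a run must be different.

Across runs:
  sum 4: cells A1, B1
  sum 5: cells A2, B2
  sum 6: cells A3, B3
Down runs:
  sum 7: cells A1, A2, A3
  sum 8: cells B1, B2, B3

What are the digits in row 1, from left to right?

1 3

4 in 2 cells must be {1,3}; 7 in 3 cells must be {1,2,4}.
The 4 across and the 7 down share only 1, so A1 = 1.
B1 = 4 − 1 = 3 completes the 4 across.
Nothing is forced directly, so branch on A2, whose candidates are 2 or 4. If A2 = 2: then B2 would have to be in {3} for the 5 across but in {1,4} for the 8 down — contradiction. So A2 = 4.
B2 = 5 − 4 = 1 completes the 5 across.
A3 = 7 − 5 = 2 completes the 7 down.
B3 = 6 − 2 = 4 completes the 6 across.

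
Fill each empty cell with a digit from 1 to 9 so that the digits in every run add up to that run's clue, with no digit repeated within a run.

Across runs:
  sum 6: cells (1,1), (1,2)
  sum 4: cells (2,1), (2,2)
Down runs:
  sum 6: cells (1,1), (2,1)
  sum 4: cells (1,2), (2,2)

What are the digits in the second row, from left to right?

4 in 2 cells must be {1,3}.
The 6 across and the 4 down share only 1, so (1,2) = 1.
The 4 across and the 6 down share only 1, so (2,1) = 1.
(2,2) = 4 − 1 = 3 completes the 4 across.
(1,1) = 6 − 1 = 5 completes the 6 across.

1 3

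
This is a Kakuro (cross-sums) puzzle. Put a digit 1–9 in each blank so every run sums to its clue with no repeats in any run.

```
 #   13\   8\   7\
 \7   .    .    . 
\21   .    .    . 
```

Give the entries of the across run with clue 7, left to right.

7 in 3 cells must be {1,2,4}.
The 7 across and the 13 down share only 4, so R1C1 = 4.
R2C1 = 13 − 4 = 9 completes the 13 down.
Nothing is forced directly, so branch on R2C2, whose candidates are 5 or 7. If R2C2 = 5: then R1C2 would have to be in {1,2} for the 7 across but in {3} for the 8 down — contradiction. So R2C2 = 7.
R1C2 = 8 − 7 = 1 completes the 8 down.
R1C3 = 7 − 5 = 2 completes the 7 across.
R2C3 = 21 − 16 = 5 completes the 21 across.

4, 1, 2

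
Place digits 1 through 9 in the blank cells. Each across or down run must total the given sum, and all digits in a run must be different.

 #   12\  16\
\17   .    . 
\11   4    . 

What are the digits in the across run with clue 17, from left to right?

8, 9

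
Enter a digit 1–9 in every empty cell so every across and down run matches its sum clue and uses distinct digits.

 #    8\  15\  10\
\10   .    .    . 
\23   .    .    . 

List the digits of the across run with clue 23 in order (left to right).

23 in 3 cells must be {6,8,9}.
The 23 across and the 8 down share only 6, so R2C1 = 6.
R1C1 = 8 − 6 = 2 completes the 8 down.
Given what's placed, R1C2 must be 7 to fit the 10 across and 15 down.
R1C3 = 10 − 9 = 1 completes the 10 across.
R2C2 = 15 − 7 = 8 completes the 15 down.
R2C3 = 23 − 14 = 9 completes the 23 across.

6 8 9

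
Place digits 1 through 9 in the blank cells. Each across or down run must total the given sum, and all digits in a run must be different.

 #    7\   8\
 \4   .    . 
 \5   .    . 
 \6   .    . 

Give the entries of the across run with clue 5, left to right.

4, 1

4 in 2 cells must be {1,3}; 7 in 3 cells must be {1,2,4}.
The 4 across and the 7 down share only 1, so R1C1 = 1.
R1C2 = 4 − 1 = 3 completes the 4 across.
Nothing is forced directly, so branch on R2C1, whose candidates are 2 or 4. If R2C1 = 2: then R2C2 would have to be in {3} for the 5 across but in {1,4} for the 8 down — contradiction. So R2C1 = 4.
R2C2 = 5 − 4 = 1 completes the 5 across.
R3C1 = 7 − 5 = 2 completes the 7 down.
R3C2 = 6 − 2 = 4 completes the 6 across.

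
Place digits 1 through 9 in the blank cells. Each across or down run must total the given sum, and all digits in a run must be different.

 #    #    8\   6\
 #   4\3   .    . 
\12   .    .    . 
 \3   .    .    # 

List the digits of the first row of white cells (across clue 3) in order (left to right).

3 in 2 cells must be {1,2}; 4 in 2 cells must be {1,3}.
The 3 across and the 4 down share only 1, so R3C1 = 1.
R3C2 = 3 − 1 = 2 completes the 3 across.
R1C2 = 1: the only remaining digit allowed by both the 3 across and the 8 down.
R1C3 = 3 − 1 = 2 completes the 3 across.
R2C1 = 4 − 1 = 3 completes the 4 down.
R2C2 = 8 − 3 = 5 completes the 8 down.
R2C3 = 12 − 8 = 4 completes the 12 across.

1 2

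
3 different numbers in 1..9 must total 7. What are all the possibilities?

3 distinct digits from 1–9 sum between 6 and 24.
Only one set works: {1,2,4}.

{1,2,4}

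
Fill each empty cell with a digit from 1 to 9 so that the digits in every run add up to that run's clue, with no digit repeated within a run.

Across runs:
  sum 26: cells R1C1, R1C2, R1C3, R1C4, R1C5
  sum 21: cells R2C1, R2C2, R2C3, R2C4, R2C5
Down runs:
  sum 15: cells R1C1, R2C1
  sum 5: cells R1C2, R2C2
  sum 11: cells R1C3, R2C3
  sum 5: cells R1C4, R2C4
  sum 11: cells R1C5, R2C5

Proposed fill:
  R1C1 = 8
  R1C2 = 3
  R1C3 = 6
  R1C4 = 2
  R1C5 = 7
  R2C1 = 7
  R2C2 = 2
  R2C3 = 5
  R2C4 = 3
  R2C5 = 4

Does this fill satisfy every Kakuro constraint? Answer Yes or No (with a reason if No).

Across: 8+3+6+2+7=26; 7+2+5+3+4=21. Down: 8+7=15; 3+2=5; 6+5=11; 2+3=5; 7+4=11. No digit repeats within any run.

Yes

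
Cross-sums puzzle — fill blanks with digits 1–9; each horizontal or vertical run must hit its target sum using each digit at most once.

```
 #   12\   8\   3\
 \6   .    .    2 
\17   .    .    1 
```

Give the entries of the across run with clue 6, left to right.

6 in 3 cells must be {1,2,3}; 3 in 2 cells must be {1,2}.
Given what's placed, R1C1 must be 3 to fit the 6 across and 12 down.
R1C2 = 6 − 5 = 1 completes the 6 across.
R2C1 = 12 − 3 = 9 completes the 12 down.
R2C2 = 17 − 10 = 7 completes the 17 across.

3 1 2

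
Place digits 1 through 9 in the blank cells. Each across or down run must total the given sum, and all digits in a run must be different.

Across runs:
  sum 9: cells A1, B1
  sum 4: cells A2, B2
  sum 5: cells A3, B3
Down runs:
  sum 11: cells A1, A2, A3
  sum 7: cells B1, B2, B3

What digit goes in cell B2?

4 in 2 cells must be {1,3}; 7 in 3 cells must be {1,2,4}.
The 4 across and the 7 down share only 1, so B2 = 1.
A2 = 4 − 1 = 3 completes the 4 across.
Nothing is forced directly, so branch on B1, whose candidates are 2 or 4. If B1 = 4: then A1 would have to be in {5} for the 9 across but in {1,2,6,7} for the 11 down — contradiction. So B1 = 2.
A1 = 9 − 2 = 7 completes the 9 across.
A3 = 11 − 10 = 1 completes the 11 down.
B3 = 5 − 1 = 4 completes the 5 across.

1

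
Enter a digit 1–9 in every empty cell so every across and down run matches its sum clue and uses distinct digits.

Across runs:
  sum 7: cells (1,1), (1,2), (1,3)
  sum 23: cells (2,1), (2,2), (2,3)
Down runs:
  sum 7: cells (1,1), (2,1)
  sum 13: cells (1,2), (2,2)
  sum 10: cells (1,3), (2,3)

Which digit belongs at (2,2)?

7 in 3 cells must be {1,2,4}; 23 in 3 cells must be {6,8,9}.
The 7 across and the 13 down share only 4, so (1,2) = 4.
The 23 across and the 7 down share only 6, so (2,1) = 6.
(2,2) = 13 − 4 = 9 completes the 13 down.
(2,3) = 23 − 15 = 8 completes the 23 across.
(1,1) = 7 − 6 = 1 completes the 7 down.
(1,3) = 7 − 5 = 2 completes the 7 across.

9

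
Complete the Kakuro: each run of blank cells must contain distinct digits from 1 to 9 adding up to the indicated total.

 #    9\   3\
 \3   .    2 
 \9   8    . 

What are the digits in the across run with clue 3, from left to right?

1 2

3 in 2 cells must be {1,2}.
R1C1 = 3 − 2 = 1 completes the 3 across.
R2C2 = 9 − 8 = 1 completes the 9 across.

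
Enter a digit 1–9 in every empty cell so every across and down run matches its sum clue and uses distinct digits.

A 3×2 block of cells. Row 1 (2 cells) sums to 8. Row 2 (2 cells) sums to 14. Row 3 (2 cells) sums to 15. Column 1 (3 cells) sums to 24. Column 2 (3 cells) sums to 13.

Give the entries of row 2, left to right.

24 in 3 cells must be {7,8,9}.
The 8 across and the 24 down share only 7, so (1,1) = 7.
(1,2) = 8 − 7 = 1 completes the 8 across.
Nothing is forced directly, so branch on (2,1), whose candidates are 8 or 9. If (2,1) = 8: then (2,2) would have to be in {6} for the 14 across but in {3,4,5,7,8,9} for the 13 down — contradiction. So (2,1) = 9.
(2,2) = 14 − 9 = 5 completes the 14 across.
(3,1) = 24 − 16 = 8 completes the 24 down.
(3,2) = 15 − 8 = 7 completes the 15 across.

9 5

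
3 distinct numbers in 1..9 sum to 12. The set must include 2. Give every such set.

3 distinct digits from 1–9 sum between 6 and 24.
Keeping only sets containing 2.

{1,2,9}; {2,3,7}; {2,4,6}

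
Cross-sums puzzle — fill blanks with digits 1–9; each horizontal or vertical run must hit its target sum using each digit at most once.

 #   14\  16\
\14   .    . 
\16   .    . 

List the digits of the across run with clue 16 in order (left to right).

9, 7

16 in 2 cells must be {7,9}.
The 14 across and the 16 down share only 9, so R1C2 = 9.
The 16 across and the 14 down share only 9, so R2C1 = 9.
R2C2 = 16 − 9 = 7 completes the 16 across.
R1C1 = 14 − 9 = 5 completes the 14 across.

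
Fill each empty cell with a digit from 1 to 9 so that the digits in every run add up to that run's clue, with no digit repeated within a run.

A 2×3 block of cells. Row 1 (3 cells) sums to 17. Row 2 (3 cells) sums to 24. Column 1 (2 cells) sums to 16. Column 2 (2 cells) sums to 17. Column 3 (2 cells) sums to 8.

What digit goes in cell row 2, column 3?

7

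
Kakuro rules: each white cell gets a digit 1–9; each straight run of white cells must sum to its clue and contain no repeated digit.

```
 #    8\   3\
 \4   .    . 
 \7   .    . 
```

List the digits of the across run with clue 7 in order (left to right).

5, 2

4 in 2 cells must be {1,3}; 3 in 2 cells must be {1,2}.
The 4 across and the 3 down share only 1, so R1C2 = 1.
R2C2 = 3 − 1 = 2 completes the 3 down.
R1C1 = 4 − 1 = 3 completes the 4 across.
R2C1 = 7 − 2 = 5 completes the 7 across.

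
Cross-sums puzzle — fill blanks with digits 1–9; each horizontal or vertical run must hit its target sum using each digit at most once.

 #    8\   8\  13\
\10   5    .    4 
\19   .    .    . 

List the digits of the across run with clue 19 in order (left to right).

3, 7, 9

R1C2 = 10 − 9 = 1 completes the 10 across.
R2C1 = 8 − 5 = 3 completes the 8 down.
R2C2 = 8 − 1 = 7 completes the 8 down.
R2C3 = 19 − 10 = 9 completes the 19 across.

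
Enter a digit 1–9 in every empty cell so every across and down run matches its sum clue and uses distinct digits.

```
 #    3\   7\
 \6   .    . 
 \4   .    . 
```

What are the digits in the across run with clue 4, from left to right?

1, 3

4 in 2 cells must be {1,3}; 3 in 2 cells must be {1,2}.
The 4 across and the 3 down share only 1, so R2C1 = 1.
R2C2 = 4 − 1 = 3 completes the 4 across.
R1C1 = 3 − 1 = 2 completes the 3 down.
R1C2 = 6 − 2 = 4 completes the 6 across.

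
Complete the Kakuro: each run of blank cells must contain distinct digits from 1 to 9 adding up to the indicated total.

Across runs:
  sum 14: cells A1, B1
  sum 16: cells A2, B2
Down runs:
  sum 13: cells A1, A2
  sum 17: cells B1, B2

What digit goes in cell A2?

7

16 in 2 cells must be {7,9}; 17 in 2 cells must be {8,9}.
The 16 across and the 17 down share only 9, so B2 = 9.
B1 = 17 − 9 = 8 completes the 17 down.
A2 = 16 − 9 = 7 completes the 16 across.
A1 = 14 − 8 = 6 completes the 14 across.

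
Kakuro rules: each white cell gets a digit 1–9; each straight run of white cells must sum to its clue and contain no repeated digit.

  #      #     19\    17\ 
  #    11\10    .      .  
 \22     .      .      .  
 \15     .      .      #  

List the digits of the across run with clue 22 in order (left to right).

17 in 2 cells must be {8,9}.
Nothing is forced directly, so branch on R1C3, whose candidates are 8 or 9. If R1C3 = 9: then R1C2 would have to be in {1} for the 10 across but in {2,3,4,5,6,7,8,9} for the 19 down — contradiction. So R1C3 = 8.
R1C2 = 10 − 8 = 2 completes the 10 across.
R2C3 = 17 − 8 = 9 completes the 17 down.
R2C2 = 8: the only remaining digit allowed by both the 22 across and the 19 down.
R3C2 = 19 − 10 = 9 completes the 19 down.
R2C1 = 22 − 17 = 5 completes the 22 across.
R3C1 = 15 − 9 = 6 completes the 15 across.

5 8 9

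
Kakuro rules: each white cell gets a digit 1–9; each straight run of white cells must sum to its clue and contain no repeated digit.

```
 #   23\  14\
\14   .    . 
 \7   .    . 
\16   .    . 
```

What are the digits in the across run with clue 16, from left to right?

16 in 2 cells must be {7,9}; 23 in 3 cells must be {6,8,9}.
The 7 across and the 23 down share only 6, so R2C1 = 6.
R2C2 = 7 − 6 = 1 completes the 7 across.
Given what's placed, R3C1 must be 9 to fit the 16 across and 23 down.
R3C2 = 16 − 9 = 7 completes the 16 across.
R1C1 = 23 − 15 = 8 completes the 23 down.
R1C2 = 14 − 8 = 6 completes the 14 across.

9 7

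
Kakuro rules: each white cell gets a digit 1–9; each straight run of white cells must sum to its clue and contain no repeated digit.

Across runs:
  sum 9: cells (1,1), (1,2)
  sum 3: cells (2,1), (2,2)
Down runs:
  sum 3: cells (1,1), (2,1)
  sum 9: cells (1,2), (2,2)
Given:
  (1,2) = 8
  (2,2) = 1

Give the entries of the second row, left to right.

3 in 2 cells must be {1,2}.
(1,1) = 9 − 8 = 1 completes the 9 across.
(2,1) = 3 − 1 = 2 completes the 3 across.

2 1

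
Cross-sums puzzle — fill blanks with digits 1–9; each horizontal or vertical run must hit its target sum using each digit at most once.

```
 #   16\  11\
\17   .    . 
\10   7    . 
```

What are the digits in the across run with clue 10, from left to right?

17 in 2 cells must be {8,9}; 16 in 2 cells must be {7,9}.
R1C1 = 16 − 7 = 9 completes the 16 down.
R1C2 = 17 − 9 = 8 completes the 17 across.
R2C2 = 10 − 7 = 3 completes the 10 across.

7 3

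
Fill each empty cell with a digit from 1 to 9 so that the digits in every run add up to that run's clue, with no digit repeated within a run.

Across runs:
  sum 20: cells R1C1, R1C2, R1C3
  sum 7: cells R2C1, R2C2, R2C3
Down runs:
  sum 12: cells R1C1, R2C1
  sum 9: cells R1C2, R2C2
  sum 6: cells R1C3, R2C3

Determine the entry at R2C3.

7 in 3 cells must be {1,2,4}.
The 7 across and the 12 down share only 4, so R2C1 = 4.
R1C1 = 12 − 4 = 8 completes the 12 down.
Given what's placed, R1C3 must be 5 to fit the 20 across and 6 down.
R2C3 = 6 − 5 = 1 completes the 6 down.
R1C2 = 20 − 13 = 7 completes the 20 across.
R2C2 = 7 − 5 = 2 completes the 7 across.

1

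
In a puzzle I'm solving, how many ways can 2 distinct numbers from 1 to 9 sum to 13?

3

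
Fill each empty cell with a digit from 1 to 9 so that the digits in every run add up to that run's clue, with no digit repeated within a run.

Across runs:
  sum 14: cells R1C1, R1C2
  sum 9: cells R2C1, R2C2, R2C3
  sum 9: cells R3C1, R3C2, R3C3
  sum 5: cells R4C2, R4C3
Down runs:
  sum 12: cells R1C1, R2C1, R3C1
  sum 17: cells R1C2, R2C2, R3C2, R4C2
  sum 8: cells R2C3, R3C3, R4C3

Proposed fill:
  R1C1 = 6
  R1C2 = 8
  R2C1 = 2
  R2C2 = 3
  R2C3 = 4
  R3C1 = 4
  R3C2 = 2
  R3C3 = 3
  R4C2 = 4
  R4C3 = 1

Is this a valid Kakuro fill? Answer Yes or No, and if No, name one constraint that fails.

Across: 6+8=14; 2+3+4=9; 4+2+3=9; 4+1=5. Down: 6+2+4=12; 8+3+2+4=17; 4+3+1=8. No digit repeats within any run.

Yes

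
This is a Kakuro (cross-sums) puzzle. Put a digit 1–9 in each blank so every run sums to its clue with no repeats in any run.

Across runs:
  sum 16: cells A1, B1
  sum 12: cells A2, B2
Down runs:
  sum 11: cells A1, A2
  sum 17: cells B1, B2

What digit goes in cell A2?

4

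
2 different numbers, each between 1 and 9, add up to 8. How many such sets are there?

3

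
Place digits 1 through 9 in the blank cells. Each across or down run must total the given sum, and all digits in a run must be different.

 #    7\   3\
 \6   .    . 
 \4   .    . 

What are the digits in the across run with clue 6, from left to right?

4 in 2 cells must be {1,3}; 3 in 2 cells must be {1,2}.
The 4 across and the 3 down share only 1, so R2C2 = 1.
R1C2 = 3 − 1 = 2 completes the 3 down.
R2C1 = 4 − 1 = 3 completes the 4 across.
R1C1 = 6 − 2 = 4 completes the 6 across.

4, 2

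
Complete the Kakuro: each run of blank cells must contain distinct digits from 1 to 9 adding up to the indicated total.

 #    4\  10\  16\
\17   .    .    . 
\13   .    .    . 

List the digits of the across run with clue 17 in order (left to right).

4 in 2 cells must be {1,3}; 16 in 2 cells must be {7,9}.
Nothing is forced directly, so branch on R1C3, whose candidates are 7 or 9. If R1C3 = 9: that forces R2C3 = 7, R2C1 = 1, after which R2C2 would have to be in {5} for the 13 across but in {1,2,3,4,6,7,8,9} for the 10 down — contradiction. So R1C3 = 7.
Given what's placed, R1C1 must be 1 to fit the 17 across and 4 down.
R1C2 = 17 − 8 = 9 completes the 17 across.
R2C1 = 4 − 1 = 3 completes the 4 down.
R2C2 = 10 − 9 = 1 completes the 10 down.
R2C3 = 13 − 4 = 9 completes the 13 across.

1 9 7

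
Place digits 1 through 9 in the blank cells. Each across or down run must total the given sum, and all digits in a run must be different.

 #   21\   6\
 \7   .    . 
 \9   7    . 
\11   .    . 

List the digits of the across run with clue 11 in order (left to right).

8 3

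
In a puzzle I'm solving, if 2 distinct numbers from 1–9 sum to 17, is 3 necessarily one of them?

No

The only way to make 17 from 2 distinct digits is {8,9}, which does not contain 3.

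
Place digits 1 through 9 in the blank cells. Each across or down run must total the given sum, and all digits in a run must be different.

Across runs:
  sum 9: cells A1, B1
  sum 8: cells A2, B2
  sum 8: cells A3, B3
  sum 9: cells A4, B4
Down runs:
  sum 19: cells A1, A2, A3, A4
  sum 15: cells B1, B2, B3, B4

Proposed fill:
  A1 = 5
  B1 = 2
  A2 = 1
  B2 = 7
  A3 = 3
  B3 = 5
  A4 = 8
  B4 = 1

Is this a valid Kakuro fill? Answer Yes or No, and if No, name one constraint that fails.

No — the down run A1–A4 sums to 17, not 19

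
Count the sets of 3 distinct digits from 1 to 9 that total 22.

2

3 distinct digits from 1–9 sum between 6 and 24.
Enumerating: {5,8,9}, {6,7,9}.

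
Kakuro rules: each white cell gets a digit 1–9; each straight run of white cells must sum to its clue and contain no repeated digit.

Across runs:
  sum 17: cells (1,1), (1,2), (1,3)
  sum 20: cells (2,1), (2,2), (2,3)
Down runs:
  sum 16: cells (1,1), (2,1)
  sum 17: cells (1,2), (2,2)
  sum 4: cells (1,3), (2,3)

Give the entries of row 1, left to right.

7 9 1

16 in 2 cells must be {7,9}; 17 in 2 cells must be {8,9}; 4 in 2 cells must be {1,3}.
The 20 across and the 4 down share only 3, so (2,3) = 3.
(1,3) = 4 − 3 = 1 completes the 4 down.
Given what's placed, (2,1) must be 9 to fit the 20 across and 16 down.
(2,2) = 20 − 12 = 8 completes the 20 across.
(1,1) = 16 − 9 = 7 completes the 16 down.
(1,2) = 17 − 8 = 9 completes the 17 across.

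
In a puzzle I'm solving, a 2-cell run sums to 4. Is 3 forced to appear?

The only way to make 4 from 2 distinct digits is {1,3}, which contains 3.

Yes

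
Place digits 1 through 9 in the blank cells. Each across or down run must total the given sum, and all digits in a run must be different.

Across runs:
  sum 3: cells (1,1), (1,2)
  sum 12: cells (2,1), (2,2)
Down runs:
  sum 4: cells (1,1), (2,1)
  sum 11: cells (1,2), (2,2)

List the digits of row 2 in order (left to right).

3 9

3 in 2 cells must be {1,2}; 4 in 2 cells must be {1,3}.
The 3 across and the 4 down share only 1, so (1,1) = 1.
(1,2) = 3 − 1 = 2 completes the 3 across.
(2,1) = 4 − 1 = 3 completes the 4 down.
(2,2) = 12 − 3 = 9 completes the 12 across.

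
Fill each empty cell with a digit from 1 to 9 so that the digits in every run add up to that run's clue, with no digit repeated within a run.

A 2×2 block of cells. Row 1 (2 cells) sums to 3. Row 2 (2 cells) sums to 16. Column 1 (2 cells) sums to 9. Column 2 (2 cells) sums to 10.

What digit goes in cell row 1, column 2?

1

3 in 2 cells must be {1,2}; 16 in 2 cells must be {7,9}.
The 16 across and the 9 down share only 7, so (2,1) = 7.
(2,2) = 16 − 7 = 9 completes the 16 across.
(1,1) = 9 − 7 = 2 completes the 9 down.
(1,2) = 3 − 2 = 1 completes the 3 across.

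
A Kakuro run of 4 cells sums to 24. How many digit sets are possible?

8

4 distinct digits from 1–9 sum between 10 and 30.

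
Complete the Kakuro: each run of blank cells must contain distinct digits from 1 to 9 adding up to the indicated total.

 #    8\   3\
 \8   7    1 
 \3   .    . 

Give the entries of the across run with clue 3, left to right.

1 2

3 in 2 cells must be {1,2}.
R2C1 = 8 − 7 = 1 completes the 8 down.
R2C2 = 3 − 1 = 2 completes the 3 across.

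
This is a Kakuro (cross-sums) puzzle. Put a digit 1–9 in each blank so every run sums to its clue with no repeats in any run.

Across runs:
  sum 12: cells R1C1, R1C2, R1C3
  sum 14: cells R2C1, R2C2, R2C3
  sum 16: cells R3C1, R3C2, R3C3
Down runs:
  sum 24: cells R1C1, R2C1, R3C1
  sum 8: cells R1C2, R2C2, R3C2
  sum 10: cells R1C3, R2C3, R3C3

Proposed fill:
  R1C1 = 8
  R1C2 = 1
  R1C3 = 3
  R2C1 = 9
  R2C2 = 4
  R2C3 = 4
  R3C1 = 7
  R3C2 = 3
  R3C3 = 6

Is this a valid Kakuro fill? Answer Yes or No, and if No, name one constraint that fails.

No — the down run R1C3–R3C3 sums to 13, not 10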